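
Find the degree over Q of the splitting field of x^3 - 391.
[K : Q] = 6

The roots of x^3 - 391 are ∛391, ω∛391, ω^2∛391 where ω = e^(2πi/3) is a primitive cube root of unity, so K = Q(∛391, ω). Now [Q(∛391):Q] = 3 (since 391 is not a perfect cube, x^3 - 391 is irreducible) and [Q(ω):Q] = 2. Both 2 and 3 divide [K:Q], and [K:Q] ≤ 3·2 = 6, so [K:Q] = 6. (Equivalently: Q(∛391) ⊂ R but ω ∉ R, so [K : Q(∛391)] = 2.)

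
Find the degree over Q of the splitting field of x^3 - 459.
[K : Q] = 6

The roots of x^3 - 459 are ∛459, ω∛459, ω^2∛459 where ω = e^(2πi/3) is a primitive cube root of unity, so K = Q(∛459, ω). Now [Q(∛459):Q] = 3 (since 459 is not a perfect cube, x^3 - 459 is irreducible) and [Q(ω):Q] = 2. Both 2 and 3 divide [K:Q], and [K:Q] ≤ 3·2 = 6, so [K:Q] = 6. (Equivalently: Q(∛459) ⊂ R but ω ∉ R, so [K : Q(∛459)] = 2.)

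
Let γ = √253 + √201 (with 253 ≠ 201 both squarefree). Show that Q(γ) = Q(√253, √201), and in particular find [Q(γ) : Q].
[Q(γ) : Q] = 4 (equivalently, Q(γ) = Q(√253, √201))

Obviously Q(γ) ⊆ Q(√253, √201), and [Q(√253, √201):Q] = 4 (since 253, 201 are distinct squarefree integers > 1 with 50853 not a perfect square). To show equality we compute the minimal polynomial of γ. From γ = √253 + √201: γ^2 = 253 + 2√(50853) + 201 = 454 + 2√(50853), so γ^2 - 454 = 2√(50853); squaring, (γ^2 - 454)^2 = 4·50853, i.e. γ^4 - 908γ^2 + 206116 - 203412 = 0, i.e. γ^4 - 908γ^2 + 2704 = 0. So γ is a root of x^4 - 908x^2 + 2704. This polynomial is irreducible over Q: it has no rational root (each ±√253 ± √201 is irrational), and any factorization into two quadratics over Q would force √(50853) ∈ Q (pairing opposite roots) or √253, √201 ∈ Q (other pairings), all impossible. Hence [Q(γ):Q] = 4 = [Q(√253, √201):Q], so Q(γ) = Q(√253, √201).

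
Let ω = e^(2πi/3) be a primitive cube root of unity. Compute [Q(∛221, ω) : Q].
[Q(∛221, ω) : Q] = 6

[Q(∛221):Q] = 3 (min poly x^3 - 221, irreducible since 221 is not a perfect cube). [Q(ω):Q] = 2 (min poly x^2 + x + 1). Since Q(∛221) ⊂ R and ω ∉ R, we have ω ∉ Q(∛221), so x^2 + x + 1 remains irreducible over Q(∛221) and [Q(∛221, ω) : Q(∛221)] = 2. By the tower law, [Q(∛221, ω) : Q] = 3 · 2 = 6. (In fact Q(∛221, ω) is the splitting field of x^3 - 221 over Q.)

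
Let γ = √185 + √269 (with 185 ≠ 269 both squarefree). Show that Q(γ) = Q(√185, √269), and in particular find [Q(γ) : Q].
[Q(γ) : Q] = 4 (equivalently, Q(γ) = Q(√185, √269))

Obviously Q(γ) ⊆ Q(√185, √269), and [Q(√185, √269):Q] = 4 (since 185, 269 are distinct squarefree integers > 1 with 49765 not a perfect square). To show equality we compute the minimal polynomial of γ. From γ = √185 + √269: γ^2 = 185 + 2√(49765) + 269 = 454 + 2√(49765), so γ^2 - 454 = 2√(49765); squaring, (γ^2 - 454)^2 = 4·49765, i.e. γ^4 - 908γ^2 + 206116 - 199060 = 0, i.e. γ^4 - 908γ^2 + 7056 = 0. So γ is a root of x^4 - 908x^2 + 7056. This polynomial is irreducible over Q: it has no rational root (each ±√185 ± √269 is irrational), and any factorization into two quadratics over Q would force √(49765) ∈ Q (pairing opposite roots) or √185, √269 ∈ Q (other pairings), all impossible. Hence [Q(γ):Q] = 4 = [Q(√185, √269):Q], so Q(γ) = Q(√185, √269).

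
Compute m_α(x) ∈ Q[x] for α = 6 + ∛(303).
m_α(x) = x^3 - 18x^2 + 108x - 519

Set β = α - 6 = ∛(303), so β^3 = 303. Then (α - 6)^3 - 303 = 0, i.e. α is a root of g(x) = (x - 6)^3 - 303 = x^3 - 18x^2 + 108x - 519. Since g(x) = h(x - 6) where h(x) = x^3 - 303, and h is irreducible over Q (because 303 is not a perfect cube, so h has no rational root, and a monic cubic with no rational root is irreducible), g is also irreducible (irreducibility is preserved under the substitution x → x - 6). Hence m_α(x) = x^3 - 18x^2 + 108x - 519.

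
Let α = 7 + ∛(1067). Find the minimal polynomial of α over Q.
m_α(x) = x^3 - 21x^2 + 147x - 1410

Set β = α - 7 = ∛(1067), so β^3 = 1067. Then (α - 7)^3 - 1067 = 0, i.e. α is a root of g(x) = (x - 7)^3 - 1067 = x^3 - 21x^2 + 147x - 1410. Since g(x) = h(x - 7) where h(x) = x^3 - 1067, and h is irreducible over Q (because 1067 is not a perfect cube, so h has no rational root, and a monic cubic with no rational root is irreducible), g is also irreducible (irreducibility is preserved under the substitution x → x - 7). Hence m_α(x) = x^3 - 21x^2 + 147x - 1410.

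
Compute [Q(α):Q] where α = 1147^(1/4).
[Q(α):Q] = 4

α is a root of x^4 - 1147. By Eisenstein's criterion at the prime p = 31 (which divides the constant term 1147 but p^2 = 961 does not, since 1147 is squarefree), x^4 - 1147 is irreducible over Q. Hence [Q(α):Q] = 4.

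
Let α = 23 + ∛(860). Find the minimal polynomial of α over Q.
m_α(x) = x^3 - 69x^2 + 1587x - 13027

Set β = α - 23 = ∛(860), so β^3 = 860. Then (α - 23)^3 - 860 = 0, i.e. α is a root of g(x) = (x - 23)^3 - 860 = x^3 - 69x^2 + 1587x - 13027. Since g(x) = h(x - 23) where h(x) = x^3 - 860, and h is irreducible over Q (because 860 is not a perfect cube, so h has no rational root, and a monic cubic with no rational root is irreducible), g is also irreducible (irreducibility is preserved under the substitution x → x - 23). Hence m_α(x) = x^3 - 69x^2 + 1587x - 13027.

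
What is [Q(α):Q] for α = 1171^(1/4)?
[Q(α):Q] = 4

α is a root of x^4 - 1171. By Eisenstein's criterion at the prime p = 1171 (which divides the constant term 1171 but p^2 = 1371241 does not, since 1171 is squarefree), x^4 - 1171 is irreducible over Q. Hence [Q(α):Q] = 4.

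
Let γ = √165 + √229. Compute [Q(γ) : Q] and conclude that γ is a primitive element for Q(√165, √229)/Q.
[Q(γ) : Q] = 4 (equivalently, Q(γ) = Q(√165, √229))

Obviously Q(γ) ⊆ Q(√165, √229), and [Q(√165, √229):Q] = 4 (since 165, 229 are distinct squarefree integers > 1 with 37785 not a perfect square). To show equality we compute the minimal polynomial of γ. From γ = √165 + √229: γ^2 = 165 + 2√(37785) + 229 = 394 + 2√(37785), so γ^2 - 394 = 2√(37785); squaring, (γ^2 - 394)^2 = 4·37785, i.e. γ^4 - 788γ^2 + 155236 - 151140 = 0, i.e. γ^4 - 788γ^2 + 4096 = 0. So γ is a root of x^4 - 788x^2 + 4096. This polynomial is irreducible over Q: it has no rational root (each ±√165 ± √229 is irrational), and any factorization into two quadratics over Q would force √(37785) ∈ Q (pairing opposite roots) or √165, √229 ∈ Q (other pairings), all impossible. Hence [Q(γ):Q] = 4 = [Q(√165, √229):Q], so Q(γ) = Q(√165, √229).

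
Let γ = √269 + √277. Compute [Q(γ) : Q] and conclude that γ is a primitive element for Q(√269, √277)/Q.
[Q(γ) : Q] = 4 (equivalently, Q(γ) = Q(√269, √277))

Obviously Q(γ) ⊆ Q(√269, √277), and [Q(√269, √277):Q] = 4 (since 269, 277 are distinct squarefree integers > 1 with 74513 not a perfect square). To show equality we compute the minimal polynomial of γ. From γ = √269 + √277: γ^2 = 269 + 2√(74513) + 277 = 546 + 2√(74513), so γ^2 - 546 = 2√(74513); squaring, (γ^2 - 546)^2 = 4·74513, i.e. γ^4 - 1092γ^2 + 298116 - 298052 = 0, i.e. γ^4 - 1092γ^2 + 64 = 0. So γ is a root of x^4 - 1092x^2 + 64. This polynomial is irreducible over Q: it has no rational root (each ±√269 ± √277 is irrational), and any factorization into two quadratics over Q would force √(74513) ∈ Q (pairing opposite roots) or √269, √277 ∈ Q (other pairings), all impossible. Hence [Q(γ):Q] = 4 = [Q(√269, √277):Q], so Q(γ) = Q(√269, √277).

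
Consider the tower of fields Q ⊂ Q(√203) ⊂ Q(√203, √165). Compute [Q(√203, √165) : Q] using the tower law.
[Q(√203, √165) : Q] = 4

[Q(√203):Q] = 2 (min poly x^2 - 203, irreducible since 203 is squarefree > 1). For the top step, suppose √165 ∈ Q(√203), say √165 = c + d√203 with c, d ∈ Q. Squaring: 165 = c^2 + 203d^2 + 2cd√203. Since √203 ∉ Q this forces 2cd = 0. If d = 0 then √165 = c ∈ Q, contradicting 165 squarefree > 1. If c = 0 then 165 = 203d^2, so 203·165 = (203d)^2 is a perfect square in Q — but 203·165 = 33495 is not a perfect square (since 203 and 165 are distinct squarefree integers). Contradiction. Hence √165 ∉ Q(√203), so x^2 - 165 stays irreducible over Q(√203) and [Q(√203, √165) : Q(√203)] = 2. By the tower law, [Q(√203, √165) : Q] = 2 · 2 = 4.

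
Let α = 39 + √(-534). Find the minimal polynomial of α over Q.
m_α(x) = x^2 - 78x + 2055

From α - 39 = √(-534), squaring gives (α - 39)^2 = -534, i.e. α^2 - 78α + 1521 = -534, so α^2 - 78α + 2055 = 0. The discriminant of x^2 - 78x + 2055 is (-78)^2 - 4·(2055) = 6084 - 8220 = -2136, and 4·(-534) is not a perfect square in Q since -534 is squarefree and ≠ 1. Hence x^2 - 78x + 2055 is irreducible over Q and is the minimal polynomial of α.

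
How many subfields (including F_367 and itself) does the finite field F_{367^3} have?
F_{367^3} has 2 subfields

The subfields of F_{p^n} are exactly the fields F_{p^d} for d | n (each is the fixed field of the unique index-d subgroup of Gal(F_{p^n}/F_p) ≅ Z/nZ). The divisors of n = 3 are {1, 3}, giving 2 subfields: F_{367^1}, F_{367^3}.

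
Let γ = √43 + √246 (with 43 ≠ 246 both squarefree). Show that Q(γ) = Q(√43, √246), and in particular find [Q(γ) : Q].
[Q(γ) : Q] = 4 (equivalently, Q(γ) = Q(√43, √246))

Obviously Q(γ) ⊆ Q(√43, √246), and [Q(√43, √246):Q] = 4 (since 43, 246 are distinct squarefree integers > 1 with 10578 not a perfect square). To show equality we compute the minimal polynomial of γ. From γ = √43 + √246: γ^2 = 43 + 2√(10578) + 246 = 289 + 2√(10578), so γ^2 - 289 = 2√(10578); squaring, (γ^2 - 289)^2 = 4·10578, i.e. γ^4 - 578γ^2 + 83521 - 42312 = 0, i.e. γ^4 - 578γ^2 + 41209 = 0. So γ is a root of x^4 - 578x^2 + 41209. This polynomial is irreducible over Q: it has no rational root (each ±√43 ± √246 is irrational), and any factorization into two quadratics over Q would force √(10578) ∈ Q (pairing opposite roots) or √43, √246 ∈ Q (other pairings), all impossible. Hence [Q(γ):Q] = 4 = [Q(√43, √246):Q], so Q(γ) = Q(√43, √246).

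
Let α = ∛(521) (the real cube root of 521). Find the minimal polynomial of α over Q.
m_α(x) = x^3 - 521

α satisfies α^3 = 521, so x^3 - 521 annihilates α. By the rational root test, a rational root p/q (in lowest terms) of x^3 - 521 would satisfy p^3 = 521 q^3, forcing q = 1 and p^3 = 521; but 521 is not a perfect cube, contradiction. A monic cubic over Q with no rational root is irreducible (any nontrivial factorization would include a linear factor). Hence x^3 - 521 is the minimal polynomial of α, and in particular [Q(α):Q] = 3.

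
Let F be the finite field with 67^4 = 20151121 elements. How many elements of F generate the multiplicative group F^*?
There are φ(20151120) = 4587520 primitive elements

F_q^* is cyclic of order q - 1 = 20151120. A cyclic group of order m has exactly φ(m) generators. Here m = 20151120 = 2^4 · 3 · 5 · 11 · 17 · 449, so the number of primitive elements is φ(20151120) = 4587520.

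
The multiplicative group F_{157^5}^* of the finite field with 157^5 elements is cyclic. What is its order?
|F_{157^5}^*| = 95388992556

F_{157^5} has 157^5 = 95388992557 elements; its multiplicative group consists of all nonzero elements, so |F_{157^5}^*| = 95388992557 - 1 = 95388992556. (It is cyclic since any finite subgroup of the multiplicative group of a field is cyclic.)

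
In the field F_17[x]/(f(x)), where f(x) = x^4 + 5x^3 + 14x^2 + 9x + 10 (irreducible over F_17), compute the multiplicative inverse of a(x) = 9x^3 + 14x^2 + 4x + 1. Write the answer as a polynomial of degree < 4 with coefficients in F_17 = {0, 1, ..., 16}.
a(x)^(-1) ≡ 14x^3 + 13x^2 + 10x + 12 (mod f(x))

Since f is irreducible over F_17, F_17[x]/(f) is a field and a(x) ≠ 0 has an inverse. Apply the extended Euclidean algorithm to f(x) and a(x) in F_17[x]: f(x) = (2x + 5)·a(x) + (4x^2 + 4x + 5);  a(x) = (15x + 14)·(4x^2 + 4x + 5) + (9x + 16);  (4x^2 + 4x + 5) = (8x + 7)·(9x + 16) + (12). The last nonzero remainder is the constant 12 = gcd(f, a) in F_17. Back-substituting through the division chain expresses 12 = s(x)·a(x) + t(x)·f(x) with s(x) ≡ 15x^3 + 3x^2 + x + 8 (mod f), so (15x^3 + 3x^2 + x + 8)·a(x) ≡ 12 (mod f). Multiplying by 12^(-1) ≡ 10 in F_17 gives a(x)^(-1) ≡ 10·(15x^3 + 3x^2 + x + 8) ≡ 14x^3 + 13x^2 + 10x + 12 (mod f). Check: (9x^3 + 14x^2 + 4x + 1)·(14x^3 + 13x^2 + 10x + 12) = 7x^6 + 7x^5 + 5x^4 + 8x^3 + 7x + 12 ≡ 1 (mod x^4 + 5x^3 + 14x^2 + 9x + 10).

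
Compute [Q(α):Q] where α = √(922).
[Q(α):Q] = 2

[Q(α):Q] equals the degree of the minimal polynomial of α. Here α^2 = 922 and x^2 - 922 is irreducible (d = 922 is squarefree, ≠ 1, hence not a square), so deg(m_α) = 2. Thus [Q(α):Q] = 2.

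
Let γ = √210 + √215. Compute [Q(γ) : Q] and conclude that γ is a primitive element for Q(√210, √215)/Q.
[Q(γ) : Q] = 4 (equivalently, Q(γ) = Q(√210, √215))

Obviously Q(γ) ⊆ Q(√210, √215), and [Q(√210, √215):Q] = 4 (since 210, 215 are distinct squarefree integers > 1 with 45150 not a perfect square). To show equality we compute the minimal polynomial of γ. From γ = √210 + √215: γ^2 = 210 + 2√(45150) + 215 = 425 + 2√(45150), so γ^2 - 425 = 2√(45150); squaring, (γ^2 - 425)^2 = 4·45150, i.e. γ^4 - 850γ^2 + 180625 - 180600 = 0, i.e. γ^4 - 850γ^2 + 25 = 0. So γ is a root of x^4 - 850x^2 + 25. This polynomial is irreducible over Q: it has no rational root (each ±√210 ± √215 is irrational), and any factorization into two quadratics over Q would force √(45150) ∈ Q (pairing opposite roots) or √210, √215 ∈ Q (other pairings), all impossible. Hence [Q(γ):Q] = 4 = [Q(√210, √215):Q], so Q(γ) = Q(√210, √215).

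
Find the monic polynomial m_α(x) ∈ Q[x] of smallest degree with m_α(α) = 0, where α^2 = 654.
m_α(x) = x^2 - 654

α satisfies α^2 - 654 = 0, so x^2 - 654 annihilates α. Since d = 654 is squarefree and ≠ 1, it is not a perfect square in Q, so x^2 - 654 has no rational root and is therefore irreducible over Q (a degree-2 polynomial over a field is irreducible iff it has no root). Hence m_α(x) = x^2 - 654.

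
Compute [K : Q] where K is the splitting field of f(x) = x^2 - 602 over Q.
[K : Q] = 2

f(x) = x^2 - 602 factors as (x - √602)(x + √602). The splitting field is K = Q(√602). Since 602 is squarefree and > 1, it is not a perfect square, so x^2 - 602 is irreducible over Q and [Q(√602) : Q] = 2. Hence [K : Q] = 2.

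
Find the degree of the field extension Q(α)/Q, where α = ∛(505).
[Q(α):Q] = 3

The minimal polynomial of α is x^3 - 505, irreducible over Q since 505 is not a perfect cube (so x^3 - 505 has no rational root). Hence [Q(α):Q] = deg(m_α) = 3.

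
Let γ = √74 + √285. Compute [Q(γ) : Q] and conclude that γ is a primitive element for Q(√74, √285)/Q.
[Q(γ) : Q] = 4 (equivalently, Q(γ) = Q(√74, √285))

Obviously Q(γ) ⊆ Q(√74, √285), and [Q(√74, √285):Q] = 4 (since 74, 285 are distinct squarefree integers > 1 with 21090 not a perfect square). To show equality we compute the minimal polynomial of γ. From γ = √74 + √285: γ^2 = 74 + 2√(21090) + 285 = 359 + 2√(21090), so γ^2 - 359 = 2√(21090); squaring, (γ^2 - 359)^2 = 4·21090, i.e. γ^4 - 718γ^2 + 128881 - 84360 = 0, i.e. γ^4 - 718γ^2 + 44521 = 0. So γ is a root of x^4 - 718x^2 + 44521. This polynomial is irreducible over Q: it has no rational root (each ±√74 ± √285 is irrational), and any factorization into two quadratics over Q would force √(21090) ∈ Q (pairing opposite roots) or √74, √285 ∈ Q (other pairings), all impossible. Hence [Q(γ):Q] = 4 = [Q(√74, √285):Q], so Q(γ) = Q(√74, √285).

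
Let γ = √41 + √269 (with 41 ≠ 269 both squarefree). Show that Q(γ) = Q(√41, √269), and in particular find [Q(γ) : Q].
[Q(γ) : Q] = 4 (equivalently, Q(γ) = Q(√41, √269))

Obviously Q(γ) ⊆ Q(√41, √269), and [Q(√41, √269):Q] = 4 (since 41, 269 are distinct squarefree integers > 1 with 11029 not a perfect square). To show equality we compute the minimal polynomial of γ. From γ = √41 + √269: γ^2 = 41 + 2√(11029) + 269 = 310 + 2√(11029), so γ^2 - 310 = 2√(11029); squaring, (γ^2 - 310)^2 = 4·11029, i.e. γ^4 - 620γ^2 + 96100 - 44116 = 0, i.e. γ^4 - 620γ^2 + 51984 = 0. So γ is a root of x^4 - 620x^2 + 51984. This polynomial is irreducible over Q: it has no rational root (each ±√41 ± √269 is irrational), and any factorization into two quadratics over Q would force √(11029) ∈ Q (pairing opposite roots) or √41, √269 ∈ Q (other pairings), all impossible. Hence [Q(γ):Q] = 4 = [Q(√41, √269):Q], so Q(γ) = Q(√41, √269).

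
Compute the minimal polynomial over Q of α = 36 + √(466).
m_α(x) = x^2 - 72x + 830

From α - 36 = √(466), squaring gives (α - 36)^2 = 466, i.e. α^2 - 72α + 1296 = 466, so α^2 - 72α + 830 = 0. The discriminant of x^2 - 72x + 830 is (-72)^2 - 4·(830) = 5184 - 3320 = 1864, and 4·(466) is not a perfect square in Q since 466 is squarefree and ≠ 1. Hence x^2 - 72x + 830 is irreducible over Q and is the minimal polynomial of α.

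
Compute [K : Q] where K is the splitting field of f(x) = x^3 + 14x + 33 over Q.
[K : Q] = 6

By the rational root test, any rational root of the monic integer polynomial f(x) = x^3 + 14x + 33 must be an integer dividing the constant term 33, i.e. one of ±{1, 3, 11, 33}. Evaluating: f(1) = 48, f(-1) = 18, f(3) = 102, f(-3) = -36, f(11) = 1518, f(-11) = -1452, f(33) = 36432, f(-33) = -36366; none is 0, so f has no rational root and is therefore irreducible over Q (a cubic with no linear factor over a field is irreducible). For an irreducible cubic, the Galois group is A_3 or S_3 according as the discriminant disc(f) = -4a^3 - 27b^2 = -4·(14)^3 - 27·(33)^2 = -40379 is or is not a square in Q. Here disc(f) = -40379 is not a perfect square in Q, so the Galois group of f over Q is not contained in A_3 and must be all of S_3. The splitting field has degree |S_3| = 6 over Q, so [K : Q] = 6.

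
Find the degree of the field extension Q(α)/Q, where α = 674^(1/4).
[Q(α):Q] = 4

α is a root of x^4 - 674. By Eisenstein's criterion at the prime p = 2 (which divides the constant term 674 but p^2 = 4 does not, since 674 is squarefree), x^4 - 674 is irreducible over Q. Hence [Q(α):Q] = 4.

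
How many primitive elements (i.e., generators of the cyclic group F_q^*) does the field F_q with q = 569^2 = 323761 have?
There are φ(323760) = 80640 primitive elements

F_q^* is cyclic of order q - 1 = 323760. A cyclic group of order m has exactly φ(m) generators. Here m = 323760 = 2^4 · 3 · 5 · 19 · 71, so the number of primitive elements is φ(323760) = 80640.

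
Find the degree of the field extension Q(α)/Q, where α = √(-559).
[Q(α):Q] = 2

[Q(α):Q] equals the degree of the minimal polynomial of α. Here α^2 = -559 and x^2 + 559 is irreducible (d = -559 is squarefree, ≠ 1, hence not a square), so deg(m_α) = 2. Thus [Q(α):Q] = 2.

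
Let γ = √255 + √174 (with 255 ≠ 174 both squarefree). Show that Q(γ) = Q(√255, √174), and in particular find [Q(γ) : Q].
[Q(γ) : Q] = 4 (equivalently, Q(γ) = Q(√255, √174))

Obviously Q(γ) ⊆ Q(√255, √174), and [Q(√255, √174):Q] = 4 (since 255, 174 are distinct squarefree integers > 1 with 44370 not a perfect square). To show equality we compute the minimal polynomial of γ. From γ = √255 + √174: γ^2 = 255 + 2√(44370) + 174 = 429 + 2√(44370), so γ^2 - 429 = 2√(44370); squaring, (γ^2 - 429)^2 = 4·44370, i.e. γ^4 - 858γ^2 + 184041 - 177480 = 0, i.e. γ^4 - 858γ^2 + 6561 = 0. So γ is a root of x^4 - 858x^2 + 6561. This polynomial is irreducible over Q: it has no rational root (each ±√255 ± √174 is irrational), and any factorization into two quadratics over Q would force √(44370) ∈ Q (pairing opposite roots) or √255, √174 ∈ Q (other pairings), all impossible. Hence [Q(γ):Q] = 4 = [Q(√255, √174):Q], so Q(γ) = Q(√255, √174).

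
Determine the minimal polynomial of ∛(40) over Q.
m_α(x) = x^3 - 40

α satisfies α^3 = 40, so x^3 - 40 annihilates α. By the rational root test, a rational root p/q (in lowest terms) of x^3 - 40 would satisfy p^3 = 40 q^3, forcing q = 1 and p^3 = 40; but 40 is not a perfect cube, contradiction. A monic cubic over Q with no rational root is irreducible (any nontrivial factorization would include a linear factor). Hence x^3 - 40 is the minimal polynomial of α, and in particular [Q(α):Q] = 3.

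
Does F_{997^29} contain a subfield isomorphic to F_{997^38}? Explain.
No: F_{997^38} is not a subfield of F_{997^29}

F_{p^m} embeds in F_{p^n} iff m | n. Here 38 ∤ 29 (since 29 = 0·38 + 29 with remainder 29 ≠ 0), so F_{997^38} is not a subfield of F_{997^29}. Equivalently: if it were, the tower law would give 38 = [F_{997^38}:F_997] dividing [F_{997^29}:F_997] = 29, contradiction.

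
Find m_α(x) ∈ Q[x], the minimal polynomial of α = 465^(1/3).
m_α(x) = x^3 - 465

α satisfies α^3 = 465, so x^3 - 465 annihilates α. By the rational root test, a rational root p/q (in lowest terms) of x^3 - 465 would satisfy p^3 = 465 q^3, forcing q = 1 and p^3 = 465; but 465 is not a perfect cube, contradiction. A monic cubic over Q with no rational root is irreducible (any nontrivial factorization would include a linear factor). Hence x^3 - 465 is the minimal polynomial of α, and in particular [Q(α):Q] = 3.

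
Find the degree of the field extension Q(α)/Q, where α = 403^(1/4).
[Q(α):Q] = 4

α is a root of x^4 - 403. By Eisenstein's criterion at the prime p = 13 (which divides the constant term 403 but p^2 = 169 does not, since 403 is squarefree), x^4 - 403 is irreducible over Q. Hence [Q(α):Q] = 4.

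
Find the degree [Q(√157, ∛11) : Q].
[Q(√157, ∛11) : Q] = 6

Let L = Q(√157, ∛11). Since Q(√157) ⊂ L and [Q(√157):Q] = 2, the tower law gives 2 | [L:Q]. Likewise Q(∛11) ⊂ L with [Q(∛11):Q] = 3 (because 11 is not a perfect cube), so 3 | [L:Q]. As gcd(2,3) = 1, [L:Q] is divisible by 6. Conversely L is generated over Q by √157 and ∛11, so [L:Q] ≤ 2·3 = 6. Therefore [Q(√157, ∛11) : Q] = 6.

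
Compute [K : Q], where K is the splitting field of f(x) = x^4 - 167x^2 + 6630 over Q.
[K : Q] = 4

Solving the quadratic in x^2: x^2 = (167 ± √(167^2 - 4·6630))/2 = (167 ± √1369)/2 = (167 ± 37)/2, giving x^2 = 65 or x^2 = 102. So f(x) = (x^2 - 65)(x^2 - 102) and the roots of f are ±√65, ±√102. Hence the splitting field is K = Q(√65, √102). Since 65 and 102 are distinct squarefree integers > 1, their product 6630 is not a perfect square, so √102 ∉ Q(√65). By the tower law [K:Q] = [Q(√65,√102):Q(√65)] · [Q(√65):Q] = 2 · 2 = 4.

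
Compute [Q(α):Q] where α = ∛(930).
[Q(α):Q] = 3

The minimal polynomial of α is x^3 - 930, irreducible over Q since 930 is not a perfect cube (so x^3 - 930 has no rational root). Hence [Q(α):Q] = deg(m_α) = 3.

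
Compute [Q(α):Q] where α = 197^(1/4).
[Q(α):Q] = 4

α is a root of x^4 - 197. By Eisenstein's criterion at the prime p = 197 (which divides the constant term 197 but p^2 = 38809 does not, since 197 is squarefree), x^4 - 197 is irreducible over Q. Hence [Q(α):Q] = 4.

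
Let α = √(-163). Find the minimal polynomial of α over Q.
m_α(x) = x^2 + 163

α satisfies α^2 + 163 = 0, so x^2 + 163 annihilates α. Since d = -163 is squarefree and ≠ 1, it is not a perfect square in Q, so x^2 + 163 has no rational root and is therefore irreducible over Q (a degree-2 polynomial over a field is irreducible iff it has no root). Hence m_α(x) = x^2 + 163.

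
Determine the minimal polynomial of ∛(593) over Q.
m_α(x) = x^3 - 593

α satisfies α^3 = 593, so x^3 - 593 annihilates α. By the rational root test, a rational root p/q (in lowest terms) of x^3 - 593 would satisfy p^3 = 593 q^3, forcing q = 1 and p^3 = 593; but 593 is not a perfect cube, contradiction. A monic cubic over Q with no rational root is irreducible (any nontrivial factorization would include a linear factor). Hence x^3 - 593 is the minimal polynomial of α, and in particular [Q(α):Q] = 3.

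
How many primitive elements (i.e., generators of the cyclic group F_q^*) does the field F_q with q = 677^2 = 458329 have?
There are φ(458328) = 139776 primitive elements

F_q^* is cyclic of order q - 1 = 458328. A cyclic group of order m has exactly φ(m) generators. Here m = 458328 = 2^3 · 3 · 13^2 · 113, so the number of primitive elements is φ(458328) = 139776.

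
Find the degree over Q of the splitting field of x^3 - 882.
[K : Q] = 6

The roots of x^3 - 882 are ∛882, ω∛882, ω^2∛882 where ω = e^(2πi/3) is a primitive cube root of unity, so K = Q(∛882, ω). Now [Q(∛882):Q] = 3 (since 882 is not a perfect cube, x^3 - 882 is irreducible) and [Q(ω):Q] = 2. Both 2 and 3 divide [K:Q], and [K:Q] ≤ 3·2 = 6, so [K:Q] = 6. (Equivalently: Q(∛882) ⊂ R but ω ∉ R, so [K : Q(∛882)] = 2.)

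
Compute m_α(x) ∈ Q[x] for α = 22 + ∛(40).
m_α(x) = x^3 - 66x^2 + 1452x - 10688

Set β = α - 22 = ∛(40), so β^3 = 40. Then (α - 22)^3 - 40 = 0, i.e. α is a root of g(x) = (x - 22)^3 - 40 = x^3 - 66x^2 + 1452x - 10688. Since g(x) = h(x - 22) where h(x) = x^3 - 40, and h is irreducible over Q (because 40 is not a perfect cube, so h has no rational root, and a monic cubic with no rational root is irreducible), g is also irreducible (irreducibility is preserved under the substitution x → x - 22). Hence m_α(x) = x^3 - 66x^2 + 1452x - 10688.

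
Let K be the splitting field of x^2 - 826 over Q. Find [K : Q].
[K : Q] = 2

f(x) = x^2 - 826 factors as (x - √826)(x + √826). The splitting field is K = Q(√826). Since 826 is squarefree and > 1, it is not a perfect square, so x^2 - 826 is irreducible over Q and [Q(√826) : Q] = 2. Hence [K : Q] = 2.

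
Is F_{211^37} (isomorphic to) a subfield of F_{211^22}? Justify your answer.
No: F_{211^37} is not a subfield of F_{211^22}

F_{p^m} embeds in F_{p^n} iff m | n. Here 37 ∤ 22 (since 22 = 0·37 + 22 with remainder 22 ≠ 0), so F_{211^37} is not a subfield of F_{211^22}. Equivalently: if it were, the tower law would give 37 = [F_{211^37}:F_211] dividing [F_{211^22}:F_211] = 22, contradiction.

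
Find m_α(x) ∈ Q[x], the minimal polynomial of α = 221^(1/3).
m_α(x) = x^3 - 221

α satisfies α^3 = 221, so x^3 - 221 annihilates α. By the rational root test, a rational root p/q (in lowest terms) of x^3 - 221 would satisfy p^3 = 221 q^3, forcing q = 1 and p^3 = 221; but 221 is not a perfect cube, contradiction. A monic cubic over Q with no rational root is irreducible (any nontrivial factorization would include a linear factor). Hence x^3 - 221 is the minimal polynomial of α, and in particular [Q(α):Q] = 3.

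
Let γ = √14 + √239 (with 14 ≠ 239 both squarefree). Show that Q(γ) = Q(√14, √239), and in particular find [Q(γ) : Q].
[Q(γ) : Q] = 4 (equivalently, Q(γ) = Q(√14, √239))

Obviously Q(γ) ⊆ Q(√14, √239), and [Q(√14, √239):Q] = 4 (since 14, 239 are distinct squarefree integers > 1 with 3346 not a perfect square). To show equality we compute the minimal polynomial of γ. From γ = √14 + √239: γ^2 = 14 + 2√(3346) + 239 = 253 + 2√(3346), so γ^2 - 253 = 2√(3346); squaring, (γ^2 - 253)^2 = 4·3346, i.e. γ^4 - 506γ^2 + 64009 - 13384 = 0, i.e. γ^4 - 506γ^2 + 50625 = 0. So γ is a root of x^4 - 506x^2 + 50625. This polynomial is irreducible over Q: it has no rational root (each ±√14 ± √239 is irrational), and any factorization into two quadratics over Q would force √(3346) ∈ Q (pairing opposite roots) or √14, √239 ∈ Q (other pairings), all impossible. Hence [Q(γ):Q] = 4 = [Q(√14, √239):Q], so Q(γ) = Q(√14, √239).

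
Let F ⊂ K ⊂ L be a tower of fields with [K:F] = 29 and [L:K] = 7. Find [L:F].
[L:F] = 203

The tower law says that for any tower of field extensions F ⊂ K ⊂ L with finite degrees, [L:F] = [L:K] · [K:F]. Here this gives [L:F] = 7 · 29 = 203.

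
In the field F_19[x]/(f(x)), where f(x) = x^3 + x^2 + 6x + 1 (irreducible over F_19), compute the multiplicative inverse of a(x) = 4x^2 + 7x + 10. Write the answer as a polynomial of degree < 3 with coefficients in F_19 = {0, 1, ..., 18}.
a(x)^(-1) ≡ 16x^2 + 2x (mod f(x))

Since f is irreducible over F_19, F_19[x]/(f) is a field and a(x) ≠ 0 has an inverse. Apply the extended Euclidean algorithm to f(x) and a(x) in F_19[x]: f(x) = (5x + 1)·a(x) + (6x + 10);  a(x) = (7x + 18)·(6x + 10) + (1). The last nonzero remainder is the constant 1 = gcd(f, a) in F_19. Back-substituting through the division chain expresses 1 = s(x)·a(x) + t(x)·f(x) with s(x) ≡ 16x^2 + 2x (mod f), so a(x)^(-1) ≡ s(x) = 16x^2 + 2x (mod f). Check: (4x^2 + 7x + 10)·(16x^2 + 2x) = 7x^4 + 6x^3 + 3x^2 + x ≡ 1 (mod x^3 + x^2 + 6x + 1).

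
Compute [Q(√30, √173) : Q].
[Q(√30, √173) : Q] = 4

[Q(√30):Q] = 2 (min poly x^2 - 30, irreducible since 30 is squarefree > 1). For the top step, suppose √173 ∈ Q(√30), say √173 = c + d√30 with c, d ∈ Q. Squaring: 173 = c^2 + 30d^2 + 2cd√30. Since √30 ∉ Q this forces 2cd = 0. If d = 0 then √173 = c ∈ Q, contradicting 173 squarefree > 1. If c = 0 then 173 = 30d^2, so 30·173 = (30d)^2 is a perfect square in Q — but 30·173 = 5190 is not a perfect square (since 30 and 173 are distinct squarefree integers). Contradiction. Hence √173 ∉ Q(√30), so x^2 - 173 stays irreducible over Q(√30) and [Q(√30, √173) : Q(√30)] = 2. By the tower law, [Q(√30, √173) : Q] = 2 · 2 = 4.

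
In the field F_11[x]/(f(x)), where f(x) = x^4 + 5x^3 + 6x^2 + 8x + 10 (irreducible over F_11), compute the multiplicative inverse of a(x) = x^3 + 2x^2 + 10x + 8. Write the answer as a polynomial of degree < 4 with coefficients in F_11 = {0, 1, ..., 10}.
a(x)^(-1) ≡ 4x^3 + 5x^2 + 6x (mod f(x))

Since f is irreducible over F_11, F_11[x]/(f) is a field and a(x) ≠ 0 has an inverse. Apply the extended Euclidean algorithm to f(x) and a(x) in F_11[x]: f(x) = (x + 3)·a(x) + (x^2 + 3x + 8);  a(x) = (x + 10)·(x^2 + 3x + 8) + (5x + 5);  (x^2 + 3x + 8) = (9x + 7)·(5x + 5) + (6). The last nonzero remainder is the constant 6 = gcd(f, a) in F_11. Back-substituting through the division chain expresses 6 = s(x)·a(x) + t(x)·f(x) with s(x) ≡ 2x^3 + 8x^2 + 3x (mod f), so (2x^3 + 8x^2 + 3x)·a(x) ≡ 6 (mod f). Multiplying by 6^(-1) ≡ 2 in F_11 gives a(x)^(-1) ≡ 2·(2x^3 + 8x^2 + 3x) ≡ 4x^3 + 5x^2 + 6x (mod f). Check: (x^3 + 2x^2 + 10x + 8)·(4x^3 + 5x^2 + 6x) = 4x^6 + 2x^5 + x^4 + 6x^3 + x^2 + 4x ≡ 1 (mod x^4 + 5x^3 + 6x^2 + 8x + 10).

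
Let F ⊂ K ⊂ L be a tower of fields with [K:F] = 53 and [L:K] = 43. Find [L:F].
[L:F] = 2279

The tower law says that for any tower of field extensions F ⊂ K ⊂ L with finite degrees, [L:F] = [L:K] · [K:F]. Here this gives [L:F] = 43 · 53 = 2279.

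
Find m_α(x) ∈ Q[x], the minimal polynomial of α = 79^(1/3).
m_α(x) = x^3 - 79

α satisfies α^3 = 79, so x^3 - 79 annihilates α. By the rational root test, a rational root p/q (in lowest terms) of x^3 - 79 would satisfy p^3 = 79 q^3, forcing q = 1 and p^3 = 79; but 79 is not a perfect cube, contradiction. A monic cubic over Q with no rational root is irreducible (any nontrivial factorization would include a linear factor). Hence x^3 - 79 is the minimal polynomial of α, and in particular [Q(α):Q] = 3.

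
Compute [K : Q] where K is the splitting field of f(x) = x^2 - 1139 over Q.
[K : Q] = 2

f(x) = x^2 - 1139 factors as (x - √1139)(x + √1139). The splitting field is K = Q(√1139). Since 1139 is squarefree and > 1, it is not a perfect square, so x^2 - 1139 is irreducible over Q and [Q(√1139) : Q] = 2. Hence [K : Q] = 2.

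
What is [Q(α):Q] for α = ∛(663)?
[Q(α):Q] = 3

The minimal polynomial of α is x^3 - 663, irreducible over Q since 663 is not a perfect cube (so x^3 - 663 has no rational root). Hence [Q(α):Q] = deg(m_α) = 3.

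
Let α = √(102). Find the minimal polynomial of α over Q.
m_α(x) = x^2 - 102

α satisfies α^2 - 102 = 0, so x^2 - 102 annihilates α. Since d = 102 is squarefree and ≠ 1, it is not a perfect square in Q, so x^2 - 102 has no rational root and is therefore irreducible over Q (a degree-2 polynomial over a field is irreducible iff it has no root). Hence m_α(x) = x^2 - 102.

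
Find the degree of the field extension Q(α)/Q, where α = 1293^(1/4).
[Q(α):Q] = 4

α is a root of x^4 - 1293. By Eisenstein's criterion at the prime p = 3 (which divides the constant term 1293 but p^2 = 9 does not, since 1293 is squarefree), x^4 - 1293 is irreducible over Q. Hence [Q(α):Q] = 4.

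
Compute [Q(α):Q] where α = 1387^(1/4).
[Q(α):Q] = 4

α is a root of x^4 - 1387. By Eisenstein's criterion at the prime p = 19 (which divides the constant term 1387 but p^2 = 361 does not, since 1387 is squarefree), x^4 - 1387 is irreducible over Q. Hence [Q(α):Q] = 4.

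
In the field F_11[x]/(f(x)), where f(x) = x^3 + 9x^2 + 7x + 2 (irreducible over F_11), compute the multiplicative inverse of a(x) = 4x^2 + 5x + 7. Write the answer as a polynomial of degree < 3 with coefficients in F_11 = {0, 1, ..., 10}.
a(x)^(-1) ≡ 3x^2 + 4x + 8 (mod f(x))

Since f is irreducible over F_11, F_11[x]/(f) is a field and a(x) ≠ 0 has an inverse. Apply the extended Euclidean algorithm to f(x) and a(x) in F_11[x]: f(x) = (3x + 4)·a(x) + (10x + 7);  a(x) = (7x)·(10x + 7) + (7). The last nonzero remainder is the constant 7 = gcd(f, a) in F_11. Back-substituting through the division chain expresses 7 = s(x)·a(x) + t(x)·f(x) with s(x) ≡ 10x^2 + 6x + 1 (mod f), so (10x^2 + 6x + 1)·a(x) ≡ 7 (mod f). Multiplying by 7^(-1) ≡ 8 in F_11 gives a(x)^(-1) ≡ 8·(10x^2 + 6x + 1) ≡ 3x^2 + 4x + 8 (mod f). Check: (4x^2 + 5x + 7)·(3x^2 + 4x + 8) = x^4 + 9x^3 + 7x^2 + 2x + 1 ≡ 1 (mod x^3 + 9x^2 + 7x + 2).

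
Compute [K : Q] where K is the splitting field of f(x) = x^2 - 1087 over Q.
[K : Q] = 2

f(x) = x^2 - 1087 factors as (x - √1087)(x + √1087). The splitting field is K = Q(√1087). Since 1087 is squarefree and > 1, it is not a perfect square, so x^2 - 1087 is irreducible over Q and [Q(√1087) : Q] = 2. Hence [K : Q] = 2.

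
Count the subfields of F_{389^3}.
F_{389^3} has 2 subfields

The subfields of F_{p^n} are exactly the fields F_{p^d} for d | n (each is the fixed field of the unique index-d subgroup of Gal(F_{p^n}/F_p) ≅ Z/nZ). The divisors of n = 3 are {1, 3}, giving 2 subfields: F_{389^1}, F_{389^3}.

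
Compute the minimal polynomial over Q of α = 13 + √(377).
m_α(x) = x^2 - 26x - 208

From α - 13 = √(377), squaring gives (α - 13)^2 = 377, i.e. α^2 - 26α + 169 = 377, so α^2 - 26α - 208 = 0. The discriminant of x^2 - 26x - 208 is (-26)^2 - 4·(-208) = 676 + 832 = 1508, and 4·(377) is not a perfect square in Q since 377 is squarefree and ≠ 1. Hence x^2 - 26x - 208 is irreducible over Q and is the minimal polynomial of α.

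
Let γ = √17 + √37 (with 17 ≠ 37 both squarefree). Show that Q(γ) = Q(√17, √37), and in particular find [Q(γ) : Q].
[Q(γ) : Q] = 4 (equivalently, Q(γ) = Q(√17, √37))

Obviously Q(γ) ⊆ Q(√17, √37), and [Q(√17, √37):Q] = 4 (since 17, 37 are distinct squarefree integers > 1 with 629 not a perfect square). To show equality we compute the minimal polynomial of γ. From γ = √17 + √37: γ^2 = 17 + 2√(629) + 37 = 54 + 2√(629), so γ^2 - 54 = 2√(629); squaring, (γ^2 - 54)^2 = 4·629, i.e. γ^4 - 108γ^2 + 2916 - 2516 = 0, i.e. γ^4 - 108γ^2 + 400 = 0. So γ is a root of x^4 - 108x^2 + 400. This polynomial is irreducible over Q: it has no rational root (each ±√17 ± √37 is irrational), and any factorization into two quadratics over Q would force √(629) ∈ Q (pairing opposite roots) or √17, √37 ∈ Q (other pairings), all impossible. Hence [Q(γ):Q] = 4 = [Q(√17, √37):Q], so Q(γ) = Q(√17, √37).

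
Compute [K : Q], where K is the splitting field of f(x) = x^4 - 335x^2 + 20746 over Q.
[K : Q] = 4

Solving the quadratic in x^2: x^2 = (335 ± √(335^2 - 4·20746))/2 = (335 ± √29241)/2 = (335 ± 171)/2, giving x^2 = 82 or x^2 = 253. So f(x) = (x^2 - 82)(x^2 - 253) and the roots of f are ±√82, ±√253. Hence the splitting field is K = Q(√82, √253). Since 82 and 253 are distinct squarefree integers > 1, their product 20746 is not a perfect square, so √253 ∉ Q(√82). By the tower law [K:Q] = [Q(√82,√253):Q(√82)] · [Q(√82):Q] = 2 · 2 = 4.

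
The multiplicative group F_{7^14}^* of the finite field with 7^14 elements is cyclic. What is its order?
|F_{7^14}^*| = 678223072848

F_{7^14} has 7^14 = 678223072849 elements; its multiplicative group consists of all nonzero elements, so |F_{7^14}^*| = 678223072849 - 1 = 678223072848. (It is cyclic since any finite subgroup of the multiplicative group of a field is cyclic.)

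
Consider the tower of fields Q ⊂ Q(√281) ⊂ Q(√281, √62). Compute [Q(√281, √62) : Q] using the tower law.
[Q(√281, √62) : Q] = 4

[Q(√281):Q] = 2 (min poly x^2 - 281, irreducible since 281 is squarefree > 1). For the top step, suppose √62 ∈ Q(√281), say √62 = c + d√281 with c, d ∈ Q. Squaring: 62 = c^2 + 281d^2 + 2cd√281. Since √281 ∉ Q this forces 2cd = 0. If d = 0 then √62 = c ∈ Q, contradicting 62 squarefree > 1. If c = 0 then 62 = 281d^2, so 281·62 = (281d)^2 is a perfect square in Q — but 281·62 = 17422 is not a perfect square (since 281 and 62 are distinct squarefree integers). Contradiction. Hence √62 ∉ Q(√281), so x^2 - 62 stays irreducible over Q(√281) and [Q(√281, √62) : Q(√281)] = 2. By the tower law, [Q(√281, √62) : Q] = 2 · 2 = 4.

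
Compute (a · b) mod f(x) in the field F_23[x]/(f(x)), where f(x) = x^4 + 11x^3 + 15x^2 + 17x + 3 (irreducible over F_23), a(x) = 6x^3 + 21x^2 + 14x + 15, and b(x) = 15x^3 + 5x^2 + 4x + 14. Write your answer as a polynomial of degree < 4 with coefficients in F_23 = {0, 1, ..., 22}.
a · b ≡ 12x^3 + 15x^2 + 9x + 13 (mod f(x))

Multiply in F_23[x]: a(x)·b(x) = (6x^3 + 21x^2 + 14x + 15)·(15x^3 + 5x^2 + 4x + 14) = 21x^6 + 17x^4 + 3x^3 + 11x^2 + 3x + 3. This has degree ≥ 4, so divide by f(x) over F_23: 21x^6 + 17x^4 + 3x^3 + 11x^2 + 3x + 3 = (21x^2 + 22x + 12)·(x^4 + 11x^3 + 15x^2 + 17x + 3) + (12x^3 + 15x^2 + 9x + 13). Hence a·b ≡ 12x^3 + 15x^2 + 9x + 13 (mod f). (F_23[x]/(f) is a field with 23^4 = 279841 elements since f is irreducible of degree 4.)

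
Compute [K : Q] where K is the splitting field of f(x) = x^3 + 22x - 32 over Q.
[K : Q] = 6

By the rational root test, any rational root of the monic integer polynomial f(x) = x^3 + 22x - 32 must be an integer dividing the constant term -32, i.e. one of ±{1, 2, 4, 8, 16, 32}. Evaluating: f(1) = -9, f(-1) = -55, f(2) = 20, f(-2) = -84, f(4) = 120, f(-4) = -184, f(8) = 656, f(-8) = -720, f(16) = 4416, f(-16) = -4480, f(32) = 33440, f(-32) = -33504; none is 0, so f has no rational root and is therefore irreducible over Q (a cubic with no linear factor over a field is irreducible). For an irreducible cubic, the Galois group is A_3 or S_3 according as the discriminant disc(f) = -4a^3 - 27b^2 = -4·(22)^3 - 27·(-32)^2 = -70240 is or is not a square in Q. Here disc(f) = -70240 is not a perfect square in Q, so the Galois group of f over Q is not contained in A_3 and must be all of S_3. The splitting field has degree |S_3| = 6 over Q, so [K : Q] = 6.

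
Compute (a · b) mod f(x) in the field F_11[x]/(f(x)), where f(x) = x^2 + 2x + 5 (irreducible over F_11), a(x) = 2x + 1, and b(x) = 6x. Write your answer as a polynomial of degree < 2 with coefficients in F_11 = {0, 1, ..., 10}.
a · b ≡ 4x + 6 (mod f(x))

Multiply in F_11[x]: a(x)·b(x) = (2x + 1)·(6x) = x^2 + 6x. This has degree ≥ 2, so divide by f(x) over F_11: x^2 + 6x = (1)·(x^2 + 2x + 5) + (4x + 6). Hence a·b ≡ 4x + 6 (mod f). (F_11[x]/(f) is a field with 11^2 = 121 elements since f is irreducible of degree 2.)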